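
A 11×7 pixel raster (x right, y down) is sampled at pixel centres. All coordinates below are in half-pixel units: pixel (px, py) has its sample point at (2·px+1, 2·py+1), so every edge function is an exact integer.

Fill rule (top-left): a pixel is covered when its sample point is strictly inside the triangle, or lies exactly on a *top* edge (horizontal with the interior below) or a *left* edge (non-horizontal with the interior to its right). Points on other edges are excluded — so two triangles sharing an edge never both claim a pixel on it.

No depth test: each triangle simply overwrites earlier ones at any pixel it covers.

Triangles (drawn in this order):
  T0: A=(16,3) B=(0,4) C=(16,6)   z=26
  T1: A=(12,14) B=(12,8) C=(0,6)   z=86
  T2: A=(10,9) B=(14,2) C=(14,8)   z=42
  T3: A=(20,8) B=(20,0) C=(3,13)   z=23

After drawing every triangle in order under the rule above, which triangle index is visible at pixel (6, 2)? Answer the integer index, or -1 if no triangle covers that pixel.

T0:
  2·area = 48  (B↔C swapped to make it positive)
  edge (16, 3)→(16, 6): d=(0,3) right/bottom  bias=-1
  edge (16, 6)→(0, 4): d=(-16,-2) top-left  bias=+0
  edge (0, 4)→(16, 3): d=(16,-1) top-left  bias=+0
    (4,2)@(9, 5): e=[21,2,25] → #
    (5,2)@(11, 5): e=[15,6,27] → #
    (6,2)@(13, 5): e=[9,10,29] → #
    (7,2)@(15, 5): e=[3,14,31] → #
    (8,2)@(17, 5): e=[-3,18,33] → ·
    (4,3)@(9, 7): e=[21,-30,57] → ·
    (5,3)@(11, 7): e=[15,-26,59] → ·
    (6,3)@(13, 7): e=[9,-22,61] → ·
    (7,3)@(15, 7): e=[3,-18,63] → ·
  covered (4 px):
    · · · · · · · · · · ·
    · · · · · · · · · · ·
    · · · · # # # # · · ·
    · · · · · · · · · · ·
    · · · · · · · · · · ·
    · · · · · · · · · · ·
    · · · · · · · · · · ·
T1:
  2·area = 72  (B↔C swapped to make it positive)
  edge (12, 14)→(0, 6): d=(-12,-8) top-left  bias=+0
  edge (0, 6)→(12, 8): d=(12,2) right/bottom  bias=-1
  edge (12, 8)→(12, 14): d=(0,6) right/bottom  bias=-1
    (1,3)@(3, 7): e=[12,6,54] → #
    (2,3)@(5, 7): e=[28,2,42] → #
    (3,3)@(7, 7): e=[44,-2,30] → ·
    (1,4)@(3, 9): e=[-12,30,54] → ·
    (2,4)@(5, 9): e=[4,26,42] → #
    (3,4)@(7, 9): e=[20,22,30] → #
    (4,4)@(9, 9): e=[36,18,18] → #
    (5,4)@(11, 9): e=[52,14,6] → #
    (6,4)@(13, 9): e=[68,10,-6] → ·
    (2,5)@(5, 11): e=[-20,50,42] → ·
    (3,5)@(7, 11): e=[-4,46,30] → ·
    (4,5)@(9, 11): e=[12,42,18] → #
  covered (9 px):
    · · · · · · · · · · ·
    · · · · · · · · · · ·
    · · · · · · · · · · ·
    · # # · · · · · · · ·
    · · # # # # · · · · ·
    · · · · # # · · · · ·
    · · · · · # · · · · ·
T2:
  2·area = 24
  edge (10, 9)→(14, 2): d=(4,-7) top-left  bias=+0
  edge (14, 2)→(14, 8): d=(0,6) right/bottom  bias=-1
  edge (14, 8)→(10, 9): d=(-4,1) right/bottom  bias=-1
    (6,2)@(13, 5): e=[5,6,13] → #
    (7,2)@(15, 5): e=[19,-6,11] → ·
    (6,3)@(13, 7): e=[13,6,5] → #
    (7,3)@(15, 7): e=[27,-6,3] → ·
    (6,4)@(13, 9): e=[21,6,-3] → ·
  covered (2 px):
    · · · · · · · · · · ·
    · · · · · · · · · · ·
    · · · · · · # · · · ·
    · · · · · · # · · · ·
    · · · · · · · · · · ·
    · · · · · · · · · · ·
    · · · · · · · · · · ·
T3:
  2·area = 136  (B↔C swapped to make it positive)
  edge (20, 8)→(3, 13): d=(-17,5) right/bottom  bias=-1
  edge (3, 13)→(20, 0): d=(17,-13) top-left  bias=+0
  edge (20, 0)→(20, 8): d=(0,8) right/bottom  bias=-1
    (9,0)@(19, 1): e=[124,4,8] → #
    (10,0)@(21, 1): e=[114,30,-8] → ·
    (8,1)@(17, 3): e=[100,12,24] → #
    (10,1)@(21, 3): e=[80,64,-8] → ·
    (7,2)@(15, 5): e=[76,20,40] → #
    (10,2)@(21, 5): e=[46,98,-8] → ·
    (5,3)@(11, 7): e=[62,2,72] → #
    (6,3)@(13, 7): e=[52,28,56] → #
    (10,3)@(21, 7): e=[12,132,-8] → ·
    (4,4)@(9, 9): e=[38,10,88] → #
    (8,4)@(17, 9): e=[-2,114,24] → ·
    (9,4)@(19, 9): e=[-12,140,8] → ·
    (1,6)@(3, 13): e=[0,0,136] → ·  [on edge]
  covered (17 px):
    · · · · · · · · · # ·
    · · · · · · · · # # ·
    · · · · · · · # # # ·
    · · · · · # # # # # ·
    · · · · # # # # · · ·
    · · · # # · · · · · ·
    · · · · · · · · · · ·

Z-buffer (winner per pixel, '.' = empty):
  . . . . . . . . . 3 .
  . . . . . . . . 3 3 .
  . . . . 0 0 2 3 3 3 .
  . 1 1 . . 3 3 3 3 3 .
  . . 1 1 3 3 3 3 . . .
  . . . 3 3 1 . . . . .
  . . . . . 1 . . . . .

Answer: 2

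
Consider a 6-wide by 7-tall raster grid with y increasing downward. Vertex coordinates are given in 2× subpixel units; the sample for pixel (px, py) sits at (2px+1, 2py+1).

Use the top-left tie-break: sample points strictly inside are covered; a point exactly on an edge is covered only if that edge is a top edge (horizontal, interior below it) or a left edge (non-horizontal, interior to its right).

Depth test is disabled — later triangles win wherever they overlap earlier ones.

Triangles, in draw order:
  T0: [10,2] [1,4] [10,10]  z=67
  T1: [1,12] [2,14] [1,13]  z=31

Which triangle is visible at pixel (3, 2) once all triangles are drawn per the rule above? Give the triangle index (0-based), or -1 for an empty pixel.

T0:
  2·area = 72  (B↔C swapped to make it positive)
  edge (10, 2)→(10, 10): d=(0,8) right/bottom  bias=-1
  edge (10, 10)→(1, 4): d=(-9,-6) top-left  bias=+0
  edge (1, 4)→(10, 2): d=(9,-2) top-left  bias=+0
    (3,1)@(7, 3): e=[24,45,3] → █
    (4,1)@(9, 3): e=[8,57,7] → █
    (5,1)@(11, 3): e=[-8,69,11] → ·
    (1,2)@(3, 5): e=[56,3,13] → █
    (2,2)@(5, 5): e=[40,15,17] → █
    (5,2)@(11, 5): e=[-8,51,29] → ·
    (1,3)@(3, 7): e=[56,-15,31] → ·
    (2,3)@(5, 7): e=[40,-3,35] → ·
    (3,3)@(7, 7): e=[24,9,39] → █
    (5,3)@(11, 7): e=[-8,33,47] → ·
    (3,4)@(7, 9): e=[24,-9,57] → ·
    (4,4)@(9, 9): e=[8,3,61] → █
  covered (9 px):
    · · · · · ·
    · · · █ █ ·
    · █ █ █ █ ·
    · · · █ █ ·
    · · · · █ ·
    · · · · · ·
    · · · · · ·
T1:
  2·area = 1
  edge (1, 12)→(2, 14): d=(1,2) right/bottom  bias=-1
  edge (2, 14)→(1, 13): d=(-1,-1) top-left  bias=+0
  edge (1, 13)→(1, 12): d=(0,-1) top-left  bias=+0
    (0,0)@(1, 1): e=[-11,12,0] → ·  [on edge]
    (0,1)@(1, 3): e=[-9,10,0] → ·  [on edge]
    (0,2)@(1, 5): e=[-7,8,0] → ·  [on edge]
    (0,3)@(1, 7): e=[-5,6,0] → ·  [on edge]
    (0,4)@(1, 9): e=[-3,4,0] → ·  [on edge]
    (0,5)@(1, 11): e=[-1,2,0] → ·  [on edge]
    (0,6)@(1, 13): e=[1,0,0] → █  [on edge]
    (1,6)@(3, 13): e=[-3,2,2] → ·
  covered (1 px):
    · · · · · ·
    · · · · · ·
    · · · · · ·
    · · · · · ·
    · · · · · ·
    · · · · · ·
    █ · · · · ·

Z-buffer (winner per pixel, '.' = empty):
  . . . . . .
  . . . 0 0 .
  . 0 0 0 0 .
  . . . 0 0 .
  . . . . 0 .
  . . . . . .
  1 . . . . .

Result: 0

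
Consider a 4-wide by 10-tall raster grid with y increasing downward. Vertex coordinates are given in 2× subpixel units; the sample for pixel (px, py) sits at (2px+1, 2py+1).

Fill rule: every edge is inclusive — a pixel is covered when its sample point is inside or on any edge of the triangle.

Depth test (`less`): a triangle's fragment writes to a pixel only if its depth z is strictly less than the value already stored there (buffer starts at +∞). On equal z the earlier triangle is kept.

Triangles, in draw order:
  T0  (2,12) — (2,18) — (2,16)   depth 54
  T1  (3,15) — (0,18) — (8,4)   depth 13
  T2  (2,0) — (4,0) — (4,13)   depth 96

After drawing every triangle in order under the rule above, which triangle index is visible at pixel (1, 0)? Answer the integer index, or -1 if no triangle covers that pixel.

T0:
  degenerate (2·area = 0) — covers nothing
T1:
  2·area = 18
  edge (3, 15)→(0, 18): d=(-3,3) inclusive
  edge (0, 18)→(8, 4): d=(8,-14) inclusive
  edge (8, 4)→(3, 15): d=(-5,11) inclusive
    (3,5)@(7, 11): e=[0,42,-24] → .  [on edge]
    (1,6)@(3, 13): e=[6,2,10] → X
    (2,6)@(5, 13): e=[0,30,-12] → .  [on edge]
    (1,7)@(3, 15): e=[0,18,0] → X  [on edge]
    (2,7)@(5, 15): e=[-6,46,-22] → .
    (0,8)@(1, 17): e=[0,6,12] → X  [on edge]
    (1,8)@(3, 17): e=[-6,34,-10] → .
    (0,9)@(1, 19): e=[-6,22,2] → .
  covered (3 px):
    . . . .
    . . . .
    . . . .
    . . . .
    . . . .
    . . . .
    . X . .
    . X . .
    X . . .
    . . . .
T2:
  2·area = 26
  edge (2, 0)→(4, 0): d=(2,0) inclusive
  edge (4, 0)→(4, 13): d=(0,13) inclusive
  edge (4, 13)→(2, 0): d=(-2,-13) inclusive
    (1,0)@(3, 1): e=[2,13,11] → X
    (2,0)@(5, 1): e=[2,-13,37] → .
    (1,1)@(3, 3): e=[6,13,7] → X
    (2,1)@(5, 3): e=[6,-13,33] → .
    (1,2)@(3, 5): e=[10,13,3] → X
    (2,2)@(5, 5): e=[10,-13,29] → .
    (1,3)@(3, 7): e=[14,13,-1] → .
  covered (3 px):
    . X . .
    . X . .
    . X . .
    . . . .
    . . . .
    . . . .
    . . . .
    . . . .
    . . . .
    . . . .

Z-buffer (winner per pixel, '.' = empty):
  . 2 . .
  . 2 . .
  . 2 . .
  . . . .
  . . . .
  . . . .
  . 1 . .
  . 1 . .
  1 . . .
  . . . .

Result: 2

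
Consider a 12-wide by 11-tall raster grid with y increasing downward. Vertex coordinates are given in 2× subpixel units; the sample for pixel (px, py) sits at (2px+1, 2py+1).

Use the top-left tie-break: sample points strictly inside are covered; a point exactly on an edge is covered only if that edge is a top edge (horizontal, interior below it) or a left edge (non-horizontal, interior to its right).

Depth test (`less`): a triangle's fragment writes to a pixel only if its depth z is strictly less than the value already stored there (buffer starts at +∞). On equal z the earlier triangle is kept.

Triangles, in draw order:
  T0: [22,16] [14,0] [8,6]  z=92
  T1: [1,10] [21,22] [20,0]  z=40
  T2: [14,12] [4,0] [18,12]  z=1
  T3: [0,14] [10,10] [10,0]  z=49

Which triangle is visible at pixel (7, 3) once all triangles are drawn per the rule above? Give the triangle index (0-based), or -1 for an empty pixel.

T0:
  2·area = 144  (B↔C swapped to make it positive)
  edge (22, 16)→(8, 6): d=(-14,-10) top-left  bias=+0
  edge (8, 6)→(14, 0): d=(6,-6) top-left  bias=+0
  edge (14, 0)→(22, 16): d=(8,16) right/bottom  bias=-1
    (0,0)@(1, 1): e=[0,-72,216] → ·  [on edge]
    (6,0)@(13, 1): e=[120,0,24] → █  [on edge]
    (7,0)@(15, 1): e=[140,12,-8] → ·
    (5,1)@(11, 3): e=[72,0,72] → █  [on edge]
    (7,1)@(15, 3): e=[112,24,8] → █
    (8,1)@(17, 3): e=[132,36,-24] → ·
    (4,2)@(9, 5): e=[24,0,120] → █  [on edge]
    (8,2)@(17, 5): e=[104,48,-8] → ·
    (3,3)@(7, 7): e=[-24,0,168] → ·  [on edge]
    (4,3)@(9, 7): e=[-4,12,136] → ·
    (5,3)@(11, 7): e=[16,24,104] → █
    (8,3)@(17, 7): e=[76,60,8] → █
    (2,4)@(5, 9): e=[-72,0,216] → ·  [on edge]
    (1,5)@(3, 11): e=[-120,0,264] → ·  [on edge]
    (7,5)@(15, 11): e=[0,72,72] → █  [on edge]
    (0,6)@(1, 13): e=[-168,0,312] → ·  [on edge]
  covered (20 px):
    · · · · · · █ · · · · ·
    · · · · · █ █ █ · · · ·
    · · · · █ █ █ █ · · · ·
    · · · · · █ █ █ █ · · ·
    · · · · · · █ █ █ · · ·
    · · · · · · · █ █ █ · ·
    · · · · · · · · · █ · ·
    · · · · · · · · · · █ ·
    · · · · · · · · · · · ·
    · · · · · · · · · · · ·
    · · · · · · · · · · · ·
T1:
  2·area = 428  (B↔C swapped to make it positive)
  edge (1, 10)→(20, 0): d=(19,-10) top-left  bias=+0
  edge (20, 0)→(21, 22): d=(1,22) right/bottom  bias=-1
  edge (21, 22)→(1, 10): d=(-20,-12) top-left  bias=+0
    (9,0)@(19, 1): e=[9,23,396] → █
    (10,0)@(21, 1): e=[29,-21,420] → ·
    (7,1)@(15, 3): e=[7,113,308] → █
    (8,1)@(17, 3): e=[27,69,332] → █
    (10,1)@(21, 3): e=[67,-19,380] → ·
    (5,2)@(11, 5): e=[5,203,220] → █
    (6,2)@(13, 5): e=[25,159,244] → █
    (10,2)@(21, 5): e=[105,-17,340] → ·
    (3,3)@(7, 7): e=[3,293,132] → █
    (4,3)@(9, 7): e=[23,249,156] → █
    (10,3)@(21, 7): e=[143,-15,300] → ·
    (1,4)@(3, 9): e=[1,383,44] → █
  covered (52 px):
    · · · · · · · · · █ · ·
    · · · · · · · █ █ █ · ·
    · · · · · █ █ █ █ █ · ·
    · · · █ █ █ █ █ █ █ · ·
    · █ █ █ █ █ █ █ █ █ · ·
    · █ █ █ █ █ █ █ █ █ · ·
    · · · █ █ █ █ █ █ █ · ·
    · · · · · █ █ █ █ █ · ·
    · · · · · · █ █ █ █ · ·
    · · · · · · · · █ █ · ·
    · · · · · · · · · · · ·
T2:
  2·area = 48
  edge (14, 12)→(4, 0): d=(-10,-12) top-left  bias=+0
  edge (4, 0)→(18, 12): d=(14,12) right/bottom  bias=-1
  edge (18, 12)→(14, 12): d=(-4,0) right/bottom  bias=-1
    (2,0)@(5, 1): e=[2,2,44] → █
    (3,0)@(7, 1): e=[26,-22,44] → ·
    (2,1)@(5, 3): e=[-18,30,36] → ·
    (3,1)@(7, 3): e=[6,6,36] → █
    (4,1)@(9, 3): e=[30,-18,36] → ·
    (3,2)@(7, 5): e=[-14,34,28] → ·
    (4,2)@(9, 5): e=[10,10,28] → █
    (5,2)@(11, 5): e=[34,-14,28] → ·
    (4,3)@(9, 7): e=[-10,38,20] → ·
    (5,3)@(11, 7): e=[14,14,20] → █
    (6,3)@(13, 7): e=[38,-10,20] → ·
    (5,4)@(11, 9): e=[-6,42,12] → ·
  covered (6 px):
    · · █ · · · · · · · · ·
    · · · █ · · · · · · · ·
    · · · · █ · · · · · · ·
    · · · · · █ · · · · · ·
    · · · · · · █ · · · · ·
    · · · · · · · █ · · · ·
    · · · · · · · · · · · ·
    · · · · · · · · · · · ·
    · · · · · · · · · · · ·
    · · · · · · · · · · · ·
    · · · · · · · · · · · ·
T3:
  2·area = 100  (B↔C swapped to make it positive)
  edge (0, 14)→(10, 0): d=(10,-14) top-left  bias=+0
  edge (10, 0)→(10, 10): d=(0,10) right/bottom  bias=-1
  edge (10, 10)→(0, 14): d=(-10,4) right/bottom  bias=-1
    (4,1)@(9, 3): e=[16,10,74] → █
    (5,1)@(11, 3): e=[44,-10,66] → ·
    (3,2)@(7, 5): e=[8,30,62] → █
    (5,2)@(11, 5): e=[64,-10,46] → ·
    (2,3)@(5, 7): e=[0,50,50] → █  [on edge]
    (5,3)@(11, 7): e=[84,-10,26] → ·
    (2,4)@(5, 9): e=[20,50,30] → █
    (5,4)@(11, 9): e=[104,-10,6] → ·
    (1,5)@(3, 11): e=[12,70,18] → █
    (4,5)@(9, 11): e=[96,10,-6] → ·
    (0,6)@(1, 13): e=[4,90,6] → █
    (1,6)@(3, 13): e=[32,70,-2] → ·
  covered (13 px):
    · · · · · · · · · · · ·
    · · · · █ · · · · · · ·
    · · · █ █ · · · · · · ·
    · · █ █ █ · · · · · · ·
    · · █ █ █ · · · · · · ·
    · █ █ █ · · · · · · · ·
    █ · · · · · · · · · · ·
    · · · · · · · · · · · ·
    · · · · · · · · · · · ·
    · · · · · · · · · · · ·
    · · · · · · · · · · · ·

Z-buffer (winner per pixel, '.' = empty):
  . . 2 . . . 0 . . 1 . .
  . . . 2 3 0 0 1 1 1 . .
  . . . 3 2 1 1 1 1 1 . .
  . . 3 1 1 2 1 1 1 1 . .
  . 1 1 1 1 1 2 1 1 1 . .
  . 1 1 1 1 1 1 2 1 1 . .
  3 . . 1 1 1 1 1 1 1 . .
  . . . . . 1 1 1 1 1 0 .
  . . . . . . 1 1 1 1 . .
  . . . . . . . . 1 1 . .
  . . . . . . . . . . . .

Result: 1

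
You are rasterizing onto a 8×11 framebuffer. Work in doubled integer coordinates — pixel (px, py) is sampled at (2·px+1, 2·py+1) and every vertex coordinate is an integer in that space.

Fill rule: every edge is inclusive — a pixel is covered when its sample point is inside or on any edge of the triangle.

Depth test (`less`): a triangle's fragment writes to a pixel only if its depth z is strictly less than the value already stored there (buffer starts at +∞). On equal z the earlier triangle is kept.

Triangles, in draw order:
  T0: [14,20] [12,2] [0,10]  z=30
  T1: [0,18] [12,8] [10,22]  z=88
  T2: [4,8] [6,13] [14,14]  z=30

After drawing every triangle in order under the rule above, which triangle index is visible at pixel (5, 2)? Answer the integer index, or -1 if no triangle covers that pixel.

T0:
  2·area = 232  (B↔C swapped to make it positive)
  edge (14, 20)→(0, 10): d=(-14,-10) inclusive
  edge (0, 10)→(12, 2): d=(12,-8) inclusive
  edge (12, 2)→(14, 20): d=(2,18) inclusive
    (5,1)@(11, 3): e=[208,4,20] → X
    (6,1)@(13, 3): e=[228,20,-16] → .
    (4,2)@(9, 5): e=[160,12,60] → X
    (6,2)@(13, 5): e=[200,44,-12] → .
    (2,3)@(5, 7): e=[92,4,136] → X
    (3,3)@(7, 7): e=[112,20,100] → X
    (6,3)@(13, 7): e=[172,68,-8] → .
    (1,4)@(3, 9): e=[44,12,176] → X
    (6,4)@(13, 9): e=[144,92,-4] → .
    (1,5)@(3, 11): e=[16,36,180] → X
    (6,5)@(13, 11): e=[116,116,0] → X  [on edge]
    (7,5)@(15, 11): e=[136,132,-36] → .
    (3,7)@(7, 15): e=[0,116,116] → X  [on edge]
  covered (30 px):
    . . . . . . . .
    . . . . . X . .
    . . . . X X . .
    . . X X X X . .
    . X X X X X . .
    . X X X X X X .
    . . X X X X X .
    . . . X X X X .
    . . . . . X X .
    . . . . . . X .
    . . . . . . . .
T1:
  2·area = 148
  edge (0, 18)→(12, 8): d=(12,-10) inclusive
  edge (12, 8)→(10, 22): d=(-2,14) inclusive
  edge (10, 22)→(0, 18): d=(-10,-4) inclusive
    (6,0)@(13, 1): e=[-74,0,222] → .  [on edge]
    (5,4)@(11, 9): e=[2,12,134] → X
    (6,4)@(13, 9): e=[22,-16,142] → .
    (4,5)@(9, 11): e=[6,36,106] → X
    (6,5)@(13, 11): e=[46,-20,122] → .
    (3,6)@(7, 13): e=[10,60,78] → X
    (6,6)@(13, 13): e=[70,-24,102] → .
    (2,7)@(5, 15): e=[14,84,50] → X
    (5,7)@(11, 15): e=[74,0,74] → X  [on edge]
    (6,7)@(13, 15): e=[94,-28,82] → .
    (1,8)@(3, 17): e=[18,108,22] → X
    (5,8)@(11, 17): e=[98,-4,54] → .
  covered (19 px):
    . . . . . . . .
    . . . . . . . .
    . . . . . . . .
    . . . . . . . .
    . . . . . X . .
    . . . . X X . .
    . . . X X X . .
    . . X X X X . .
    . X X X X . . .
    . X X X X . . .
    . . . . X . . .
T2:
  2·area = 38  (B↔C swapped to make it positive)
  edge (4, 8)→(14, 14): d=(10,6) inclusive
  edge (14, 14)→(6, 13): d=(-8,-1) inclusive
  edge (6, 13)→(4, 8): d=(-2,-5) inclusive
    (2,4)@(5, 9): e=[4,31,3] → X
    (3,4)@(7, 9): e=[-8,33,13] → .
    (2,5)@(5, 11): e=[24,15,-1] → .
    (3,5)@(7, 11): e=[12,17,9] → X
    (4,5)@(9, 11): e=[0,19,19] → X  [on edge]
    (5,5)@(11, 11): e=[-12,21,29] → .
    (3,6)@(7, 13): e=[32,1,5] → X
    (5,6)@(11, 13): e=[8,5,25] → X
    (6,6)@(13, 13): e=[-4,7,35] → .
    (3,7)@(7, 15): e=[52,-15,1] → .
    (4,7)@(9, 15): e=[40,-13,11] → .
    (5,7)@(11, 15): e=[28,-11,21] → .
  covered (6 px):
    . . . . . . . .
    . . . . . . . .
    . . . . . . . .
    . . . . . . . .
    . . X . . . . .
    . . . X X . . .
    . . . X X X . .
    . . . . . . . .
    . . . . . . . .
    . . . . . . . .
    . . . . . . . .

Z-buffer (winner per pixel, '.' = empty):
  . . . . . . . .
  . . . . . 0 . .
  . . . . 0 0 . .
  . . 0 0 0 0 . .
  . 0 0 0 0 0 . .
  . 0 0 0 0 0 0 .
  . . 0 0 0 0 0 .
  . . 1 0 0 0 0 .
  . 1 1 1 1 0 0 .
  . 1 1 1 1 . 0 .
  . . . . 1 . . .

Result: 0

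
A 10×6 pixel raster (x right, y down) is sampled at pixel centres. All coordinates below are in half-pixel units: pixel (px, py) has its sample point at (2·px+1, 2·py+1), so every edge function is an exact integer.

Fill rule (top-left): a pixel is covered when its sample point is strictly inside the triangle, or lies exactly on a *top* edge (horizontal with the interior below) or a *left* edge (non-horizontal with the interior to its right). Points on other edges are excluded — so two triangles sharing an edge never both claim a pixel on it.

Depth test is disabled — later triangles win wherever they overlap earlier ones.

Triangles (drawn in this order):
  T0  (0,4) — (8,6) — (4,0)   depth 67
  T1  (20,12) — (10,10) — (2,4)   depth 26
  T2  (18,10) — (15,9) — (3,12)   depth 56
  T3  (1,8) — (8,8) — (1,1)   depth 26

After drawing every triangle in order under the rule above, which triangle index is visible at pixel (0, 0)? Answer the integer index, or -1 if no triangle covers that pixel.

T0:
  2·area = 40  (B↔C swapped to make it positive)
  edge (0, 4)→(4, 0): d=(4,-4) top-left  bias=+0
  edge (4, 0)→(8, 6): d=(4,6) right/bottom  bias=-1
  edge (8, 6)→(0, 4): d=(-8,-2) top-left  bias=+0
    (1,0)@(3, 1): e=[0,10,30] → X  [on edge]
    (2,0)@(5, 1): e=[8,-2,34] → .
    (0,1)@(1, 3): e=[0,30,10] → X  [on edge]
    (2,1)@(5, 3): e=[16,6,18] → X
    (3,1)@(7, 3): e=[24,-6,22] → .
    (0,2)@(1, 5): e=[8,38,-6] → .
    (1,2)@(3, 5): e=[16,26,-2] → .
    (2,2)@(5, 5): e=[24,14,2] → X
    (3,2)@(7, 5): e=[32,2,6] → X
    (4,2)@(9, 5): e=[40,-10,10] → .
    (2,3)@(5, 7): e=[32,22,-14] → .
    (3,3)@(7, 7): e=[40,10,-10] → .
  covered (6 px):
    . X . . . . . . . .
    X X X . . . . . . .
    . . X X . . . . . .
    . . . . . . . . . .
    . . . . . . . . . .
    . . . . . . . . . .
T1:
  2·area = 44
  edge (20, 12)→(10, 10): d=(-10,-2) top-left  bias=+0
  edge (10, 10)→(2, 4): d=(-8,-6) top-left  bias=+0
  edge (2, 4)→(20, 12): d=(18,8) right/bottom  bias=-1
    (3,3)@(7, 7): e=[24,6,14] → X
    (4,3)@(9, 7): e=[28,18,-2] → .
    (2,4)@(5, 9): e=[0,-22,66] → .  [on edge]
    (3,4)@(7, 9): e=[4,-10,50] → .
    (4,4)@(9, 9): e=[8,2,34] → X
    (5,4)@(11, 9): e=[12,14,18] → X
    (6,4)@(13, 9): e=[16,26,2] → X
    (7,4)@(15, 9): e=[20,38,-14] → .
    (4,5)@(9, 11): e=[-12,-14,70] → .
    (5,5)@(11, 11): e=[-8,-2,54] → .
    (6,5)@(13, 11): e=[-4,10,38] → .
    (7,5)@(15, 11): e=[0,22,22] → X  [on edge]
  covered (6 px):
    . . . . . . . . . .
    . . . . . . . . . .
    . . . . . . . . . .
    . . . X . . . . . .
    . . . . X X X . . .
    . . . . . . . X X .
T2:
  2·area = 21  (B↔C swapped to make it positive)
  edge (18, 10)→(3, 12): d=(-15,2) right/bottom  bias=-1
  edge (3, 12)→(15, 9): d=(12,-3) top-left  bias=+0
  edge (15, 9)→(18, 10): d=(3,1) right/bottom  bias=-1
    (1,2)@(3, 5): e=[105,-84,0] → .  [on edge]
    (4,3)@(9, 7): e=[63,-42,0] → .  [on edge]
    (7,4)@(15, 9): e=[21,0,0] → .  [on edge]
    (3,5)@(7, 11): e=[7,0,14] → X  [on edge]
    (4,5)@(9, 11): e=[3,6,12] → X
    (5,5)@(11, 11): e=[-1,12,10] → .
  covered (2 px):
    . . . . . . . . . .
    . . . . . . . . . .
    . . . . . . . . . .
    . . . . . . . . . .
    . . . . . . . . . .
    . . . X X . . . . .
T3:
  2·area = 49  (B↔C swapped to make it positive)
  edge (1, 8)→(1, 1): d=(0,-7) top-left  bias=+0
  edge (1, 1)→(8, 8): d=(7,7) right/bottom  bias=-1
  edge (8, 8)→(1, 8): d=(-7,0) right/bottom  bias=-1
    (0,0)@(1, 1): e=[0,0,49] → .  [on edge]
    (0,1)@(1, 3): e=[0,14,35] → X  [on edge]
    (1,1)@(3, 3): e=[14,0,35] → .  [on edge]
    (0,2)@(1, 5): e=[0,28,21] → X  [on edge]
    (1,2)@(3, 5): e=[14,14,21] → X
    (2,2)@(5, 5): e=[28,0,21] → .  [on edge]
    (0,3)@(1, 7): e=[0,42,7] → X  [on edge]
    (2,3)@(5, 7): e=[28,14,7] → X
    (3,3)@(7, 7): e=[42,0,7] → .  [on edge]
    (0,4)@(1, 9): e=[0,56,-7] → .  [on edge]
    (1,4)@(3, 9): e=[14,42,-7] → .
    (2,4)@(5, 9): e=[28,28,-7] → .
    (4,4)@(9, 9): e=[56,0,-7] → .  [on edge]
    (0,5)@(1, 11): e=[0,70,-21] → .  [on edge]
    (5,5)@(11, 11): e=[70,0,-21] → .  [on edge]
  covered (6 px):
    . . . . . . . . . .
    X . . . . . . . . .
    X X . . . . . . . .
    X X X . . . . . . .
    . . . . . . . . . .
    . . . . . . . . . .

Z-buffer (winner per pixel, '.' = empty):
  . 0 . . . . . . . .
  3 0 0 . . . . . . .
  3 3 0 0 . . . . . .
  3 3 3 1 . . . . . .
  . . . . 1 1 1 . . .
  . . . 2 2 . . 1 1 .

Result: -1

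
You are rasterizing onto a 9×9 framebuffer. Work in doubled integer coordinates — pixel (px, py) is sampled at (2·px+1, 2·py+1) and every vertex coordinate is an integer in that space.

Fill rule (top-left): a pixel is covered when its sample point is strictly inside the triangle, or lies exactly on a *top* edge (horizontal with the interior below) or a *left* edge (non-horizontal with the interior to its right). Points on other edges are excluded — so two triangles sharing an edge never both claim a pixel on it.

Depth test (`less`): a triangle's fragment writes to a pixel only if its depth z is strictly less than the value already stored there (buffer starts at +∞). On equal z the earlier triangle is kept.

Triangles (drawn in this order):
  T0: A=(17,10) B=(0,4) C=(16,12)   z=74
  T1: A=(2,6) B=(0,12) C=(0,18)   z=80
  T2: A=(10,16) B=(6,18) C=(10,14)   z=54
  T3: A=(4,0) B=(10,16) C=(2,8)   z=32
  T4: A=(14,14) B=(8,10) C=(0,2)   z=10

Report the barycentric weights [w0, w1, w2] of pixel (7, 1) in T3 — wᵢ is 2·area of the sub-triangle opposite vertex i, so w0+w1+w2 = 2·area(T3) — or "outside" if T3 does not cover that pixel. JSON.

T0:
  2·area = 40  (B↔C swapped to make it positive)
  edge (17, 10)→(16, 12): d=(-1,2) right/bottom  bias=-1
  edge (16, 12)→(0, 4): d=(-16,-8) top-left  bias=+0
  edge (0, 4)→(17, 10): d=(17,6) right/bottom  bias=-1
    (3,3)@(7, 7): e=[23,8,9] → #
    (4,3)@(9, 7): e=[19,24,-3] → ·
    (3,4)@(7, 9): e=[21,-24,43] → ·
    (5,4)@(11, 9): e=[13,8,19] → #
    (6,4)@(13, 9): e=[9,24,7] → #
    (7,4)@(15, 9): e=[5,40,-5] → ·
    (5,5)@(11, 11): e=[11,-24,53] → ·
    (6,5)@(13, 11): e=[7,-8,41] → ·
    (7,5)@(15, 11): e=[3,8,29] → #
    (8,5)@(17, 11): e=[-1,24,17] → ·
    (7,6)@(15, 13): e=[1,-24,63] → ·
  covered (4 px):
    · · · · · · · · ·
    · · · · · · · · ·
    · · · · · · · · ·
    · · · # · · · · ·
    · · · · · # # · ·
    · · · · · · · # ·
    · · · · · · · · ·
    · · · · · · · · ·
    · · · · · · · · ·
T1:
  2·area = 12  (B↔C swapped to make it positive)
  edge (2, 6)→(0, 18): d=(-2,12) right/bottom  bias=-1
  edge (0, 18)→(0, 12): d=(0,-6) top-left  bias=+0
  edge (0, 12)→(2, 6): d=(2,-6) top-left  bias=+0
    (1,1)@(3, 3): e=[-6,18,0] → ·  [on edge]
    (0,4)@(1, 9): e=[6,6,0] → #  [on edge]
    (1,4)@(3, 9): e=[-18,18,12] → ·
    (0,5)@(1, 11): e=[2,6,4] → #
    (1,5)@(3, 11): e=[-22,18,16] → ·
    (0,6)@(1, 13): e=[-2,6,8] → ·
  covered (2 px):
    · · · · · · · · ·
    · · · · · · · · ·
    · · · · · · · · ·
    · · · · · · · · ·
    # · · · · · · · ·
    # · · · · · · · ·
    · · · · · · · · ·
    · · · · · · · · ·
    · · · · · · · · ·
T2:
  2·area = 8
  edge (10, 16)→(6, 18): d=(-4,2) right/bottom  bias=-1
  edge (6, 18)→(10, 14): d=(4,-4) top-left  bias=+0
  edge (10, 14)→(10, 16): d=(0,2) right/bottom  bias=-1
    (8,3)@(17, 7): e=[22,0,-14] → ·  [on edge]
    (7,4)@(15, 9): e=[18,0,-10] → ·  [on edge]
    (6,5)@(13, 11): e=[14,0,-6] → ·  [on edge]
    (5,6)@(11, 13): e=[10,0,-2] → ·  [on edge]
    (4,7)@(9, 15): e=[6,0,2] → #  [on edge]
    (5,7)@(11, 15): e=[2,8,-2] → ·
    (3,8)@(7, 17): e=[2,0,6] → #  [on edge]
    (4,8)@(9, 17): e=[-2,8,2] → ·
  covered (2 px):
    · · · · · · · · ·
    · · · · · · · · ·
    · · · · · · · · ·
    · · · · · · · · ·
    · · · · · · · · ·
    · · · · · · · · ·
    · · · · · · · · ·
    · · · · # · · · ·
    · · · # · · · · ·
T3:
  2·area = 80
  edge (4, 0)→(10, 16): d=(6,16) right/bottom  bias=-1
  edge (10, 16)→(2, 8): d=(-8,-8) top-left  bias=+0
  edge (2, 8)→(4, 0): d=(2,-8) top-left  bias=+0
    (2,1)@(5, 3): e=[2,64,14] → #
    (3,1)@(7, 3): e=[-30,80,30] → ·
    (1,2)@(3, 5): e=[46,32,2] → #
    (3,2)@(7, 5): e=[-18,64,34] → ·
    (0,3)@(1, 7): e=[90,0,-10] → ·  [on edge]
    (1,3)@(3, 7): e=[58,16,6] → #
    (3,3)@(7, 7): e=[-6,48,38] → ·
    (1,4)@(3, 9): e=[70,0,10] → #  [on edge]
    (3,4)@(7, 9): e=[6,32,42] → #
    (4,4)@(9, 9): e=[-26,48,58] → ·
    (1,5)@(3, 11): e=[82,-16,14] → ·
    (2,5)@(5, 11): e=[50,0,30] → #  [on edge]
    (3,6)@(7, 13): e=[30,0,50] → #  [on edge]
    (4,7)@(9, 15): e=[10,0,70] → #  [on edge]
    (5,8)@(11, 17): e=[-10,0,90] → ·  [on edge]
  covered (12 px):
    · · · · · · · · ·
    · · # · · · · · ·
    · # # · · · · · ·
    · # # · · · · · ·
    · # # # · · · · ·
    · · # # · · · · ·
    · · · # · · · · ·
    · · · · # · · · ·
    · · · · · · · · ·
T4:
  2·area = 16
  edge (14, 14)→(8, 10): d=(-6,-4) top-left  bias=+0
  edge (8, 10)→(0, 2): d=(-8,-8) top-left  bias=+0
  edge (0, 2)→(14, 14): d=(14,12) right/bottom  bias=-1
    (0,1)@(1, 3): e=[14,0,2] → #  [on edge]
    (1,1)@(3, 3): e=[22,16,-22] → ·
    (0,2)@(1, 5): e=[2,-16,30] → ·
    (1,2)@(3, 5): e=[10,0,6] → #  [on edge]
    (2,2)@(5, 5): e=[18,16,-18] → ·
    (1,3)@(3, 7): e=[-2,-16,34] → ·
    (2,3)@(5, 7): e=[6,0,10] → #  [on edge]
    (3,3)@(7, 7): e=[14,16,-14] → ·
    (2,4)@(5, 9): e=[-6,-16,38] → ·
    (3,4)@(7, 9): e=[2,0,14] → #  [on edge]
    (4,4)@(9, 9): e=[10,16,-10] → ·
    (3,5)@(7, 11): e=[-10,-16,42] → ·
    (4,5)@(9, 11): e=[-2,0,18] → ·  [on edge]
    (5,6)@(11, 13): e=[-6,0,22] → ·  [on edge]
    (6,7)@(13, 15): e=[-10,0,26] → ·  [on edge]
    (7,8)@(15, 17): e=[-14,0,30] → ·  [on edge]
  covered (4 px):
    · · · · · · · · ·
    # · · · · · · · ·
    · # · · · · · · ·
    · · # · · · · · ·
    · · · # · · · · ·
    · · · · · · · · ·
    · · · · · · · · ·
    · · · · · · · · ·
    · · · · · · · · ·

Final: "outside"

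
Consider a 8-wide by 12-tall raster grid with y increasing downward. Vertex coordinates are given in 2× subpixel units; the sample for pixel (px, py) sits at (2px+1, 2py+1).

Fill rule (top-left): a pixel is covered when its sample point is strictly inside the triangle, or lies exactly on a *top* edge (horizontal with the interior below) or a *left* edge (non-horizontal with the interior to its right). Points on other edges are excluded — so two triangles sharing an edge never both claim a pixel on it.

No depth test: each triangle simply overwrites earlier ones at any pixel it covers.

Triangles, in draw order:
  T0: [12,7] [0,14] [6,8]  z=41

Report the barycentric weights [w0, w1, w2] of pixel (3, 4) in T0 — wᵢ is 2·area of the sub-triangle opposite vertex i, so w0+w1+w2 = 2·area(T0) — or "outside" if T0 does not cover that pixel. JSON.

T0:
  2·area = 30
  edge (12, 7)→(0, 14): d=(-12,7) right/bottom  bias=-1
  edge (0, 14)→(6, 8): d=(6,-6) top-left  bias=+0
  edge (6, 8)→(12, 7): d=(6,-1) top-left  bias=+0
    (6,0)@(13, 1): e=[65,0,-35] → ·  [on edge]
    (5,1)@(11, 3): e=[55,0,-25] → ·  [on edge]
    (4,2)@(9, 5): e=[45,0,-15] → ·  [on edge]
    (3,3)@(7, 7): e=[35,0,-5] → ·  [on edge]
    (2,4)@(5, 9): e=[25,0,5] → █  [on edge]
    (3,4)@(7, 9): e=[11,12,7] → █
    (4,4)@(9, 9): e=[-3,24,9] → ·
    (1,5)@(3, 11): e=[15,0,15] → █  [on edge]
    (3,5)@(7, 11): e=[-13,24,19] → ·
    (0,6)@(1, 13): e=[5,0,25] → █  [on edge]
    (1,6)@(3, 13): e=[-9,12,27] → ·
    (2,6)@(5, 13): e=[-23,24,29] → ·
  covered (5 px):
    · · · · · · · ·
    · · · · · · · ·
    · · · · · · · ·
    · · · · · · · ·
    · · █ █ · · · ·
    · █ █ · · · · ·
    █ · · · · · · ·
    · · · · · · · ·
    · · · · · · · ·
    · · · · · · · ·
    · · · · · · · ·
    · · · · · · · ·

Answer: [12,7,11]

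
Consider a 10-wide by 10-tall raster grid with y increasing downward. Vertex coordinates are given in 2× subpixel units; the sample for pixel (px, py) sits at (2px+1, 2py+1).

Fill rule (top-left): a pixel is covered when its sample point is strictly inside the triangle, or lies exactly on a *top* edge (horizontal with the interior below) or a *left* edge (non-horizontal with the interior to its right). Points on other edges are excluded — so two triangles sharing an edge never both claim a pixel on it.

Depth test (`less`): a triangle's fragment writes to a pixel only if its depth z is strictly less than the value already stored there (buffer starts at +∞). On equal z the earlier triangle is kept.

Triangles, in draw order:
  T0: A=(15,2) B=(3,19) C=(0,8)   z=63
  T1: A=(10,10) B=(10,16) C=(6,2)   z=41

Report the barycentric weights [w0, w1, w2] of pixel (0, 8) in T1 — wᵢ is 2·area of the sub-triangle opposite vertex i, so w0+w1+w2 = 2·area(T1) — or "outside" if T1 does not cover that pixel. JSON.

T0:
  2·area = 183
  edge (15, 2)→(3, 19): d=(-12,17) right/bottom  bias=-1
  edge (3, 19)→(0, 8): d=(-3,-11) top-left  bias=+0
  edge (0, 8)→(15, 2): d=(15,-6) top-left  bias=+0
    (6,1)@(13, 3): e=[22,158,3] → X
    (7,1)@(15, 3): e=[-12,180,15] → .
    (4,2)@(9, 5): e=[66,108,9] → X
    (5,2)@(11, 5): e=[32,130,21] → X
    (6,2)@(13, 5): e=[-2,152,33] → .
    (1,3)@(3, 7): e=[144,36,3] → X
    (2,3)@(5, 7): e=[110,58,15] → X
    (3,3)@(7, 7): e=[76,80,27] → X
    (6,3)@(13, 7): e=[-26,146,63] → .
    (0,4)@(1, 9): e=[154,8,21] → X
    (5,4)@(11, 9): e=[-16,118,81] → .
    (0,5)@(1, 11): e=[130,2,51] → X
    (1,9)@(3, 19): e=[0,0,183] → .  [on edge]
  covered (23 px):
    . . . . . . . . . .
    . . . . . . X . . .
    . . . . X X . . . .
    . X X X X X . . . .
    X X X X X . . . . .
    X X X X . . . . . .
    . X X X . . . . . .
    . X X . . . . . . .
    . X . . . . . . . .
    . . . . . . . . . .
T1:
  2·area = 24
  edge (10, 10)→(10, 16): d=(0,6) right/bottom  bias=-1
  edge (10, 16)→(6, 2): d=(-4,-14) top-left  bias=+0
  edge (6, 2)→(10, 10): d=(4,8) right/bottom  bias=-1
    (3,2)@(7, 5): e=[18,2,4] → X
    (4,2)@(9, 5): e=[6,30,-12] → .
    (3,3)@(7, 7): e=[18,-6,12] → .
    (4,4)@(9, 9): e=[6,14,4] → X
    (5,4)@(11, 9): e=[-6,42,-12] → .
    (4,5)@(9, 11): e=[6,6,12] → X
    (5,5)@(11, 11): e=[-6,34,-4] → .
    (4,6)@(9, 13): e=[6,-2,20] → .
  covered (3 px):
    . . . . . . . . . .
    . . . . . . . . . .
    . . . X . . . . . .
    . . . . . . . . . .
    . . . . X . . . . .
    . . . . X . . . . .
    . . . . . . . . . .
    . . . . . . . . . .
    . . . . . . . . . .
    . . . . . . . . . .

Answer: "outside"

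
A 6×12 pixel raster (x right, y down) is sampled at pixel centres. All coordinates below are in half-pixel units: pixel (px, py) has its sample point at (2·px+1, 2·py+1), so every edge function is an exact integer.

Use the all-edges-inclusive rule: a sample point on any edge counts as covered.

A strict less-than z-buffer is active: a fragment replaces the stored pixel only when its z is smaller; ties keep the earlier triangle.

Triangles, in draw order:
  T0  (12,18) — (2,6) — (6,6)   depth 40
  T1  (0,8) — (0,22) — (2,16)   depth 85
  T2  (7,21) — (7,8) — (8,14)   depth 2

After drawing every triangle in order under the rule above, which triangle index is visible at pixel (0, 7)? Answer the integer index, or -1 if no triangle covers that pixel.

T0:
  2·area = 48
  edge (12, 18)→(2, 6): d=(-10,-12) inclusive
  edge (2, 6)→(6, 6): d=(4,0) inclusive
  edge (6, 6)→(12, 18): d=(6,12) inclusive
    (1,3)@(3, 7): e=[2,4,42] → █
    (2,3)@(5, 7): e=[26,4,18] → █
    (3,3)@(7, 7): e=[50,4,-6] → ·
    (1,4)@(3, 9): e=[-18,12,54] → ·
    (2,4)@(5, 9): e=[6,12,30] → █
    (3,4)@(7, 9): e=[30,12,6] → █
    (4,4)@(9, 9): e=[54,12,-18] → ·
    (2,5)@(5, 11): e=[-14,20,42] → ·
    (3,5)@(7, 11): e=[10,20,18] → █
    (4,5)@(9, 11): e=[34,20,-6] → ·
    (3,6)@(7, 13): e=[-10,28,30] → ·
    (4,6)@(9, 13): e=[14,28,6] → █
  covered (6 px):
    · · · · · ·
    · · · · · ·
    · · · · · ·
    · █ █ · · ·
    · · █ █ · ·
    · · · █ · ·
    · · · · █ ·
    · · · · · ·
    · · · · · ·
    · · · · · ·
    · · · · · ·
    · · · · · ·
T1:
  2·area = 28  (B↔C swapped to make it positive)
  edge (0, 8)→(2, 16): d=(2,8) inclusive
  edge (2, 16)→(0, 22): d=(-2,6) inclusive
  edge (0, 22)→(0, 8): d=(0,-14) inclusive
    (3,0)@(7, 1): e=[-70,0,98] → ·  [on edge]
    (2,3)@(5, 7): e=[-42,0,70] → ·  [on edge]
    (0,6)@(1, 13): e=[2,12,14] → █
    (1,6)@(3, 13): e=[-14,0,42] → ·  [on edge]
    (0,7)@(1, 15): e=[6,8,14] → █
    (1,7)@(3, 15): e=[-10,-4,42] → ·
    (0,8)@(1, 17): e=[10,4,14] → █
    (1,8)@(3, 17): e=[-6,-8,42] → ·
    (0,9)@(1, 19): e=[14,0,14] → █  [on edge]
    (1,9)@(3, 19): e=[-2,-12,42] → ·
    (0,10)@(1, 21): e=[18,-4,14] → ·
  covered (4 px):
    · · · · · ·
    · · · · · ·
    · · · · · ·
    · · · · · ·
    · · · · · ·
    · · · · · ·
    █ · · · · ·
    █ · · · · ·
    █ · · · · ·
    █ · · · · ·
    · · · · · ·
    · · · · · ·
T2:
  2·area = 13
  edge (7, 21)→(7, 8): d=(0,-13) inclusive
  edge (7, 8)→(8, 14): d=(1,6) inclusive
  edge (8, 14)→(7, 21): d=(-1,7) inclusive
    (3,0)@(7, 1): e=[0,-7,20] → ·  [on edge]
    (3,1)@(7, 3): e=[0,-5,18] → ·  [on edge]
    (3,2)@(7, 5): e=[0,-3,16] → ·  [on edge]
    (3,3)@(7, 7): e=[0,-1,14] → ·  [on edge]
    (4,3)@(9, 7): e=[26,-13,0] → ·  [on edge]
    (3,4)@(7, 9): e=[0,1,12] → █  [on edge]
    (4,4)@(9, 9): e=[26,-11,-2] → ·
    (3,5)@(7, 11): e=[0,3,10] → █  [on edge]
    (4,5)@(9, 11): e=[26,-9,-4] → ·
    (3,6)@(7, 13): e=[0,5,8] → █  [on edge]
    (4,6)@(9, 13): e=[26,-7,-6] → ·
    (3,7)@(7, 15): e=[0,7,6] → █  [on edge]
    (3,8)@(7, 17): e=[0,9,4] → █  [on edge]
    (3,9)@(7, 19): e=[0,11,2] → █  [on edge]
    (3,10)@(7, 21): e=[0,13,0] → █  [on edge]
    (3,11)@(7, 23): e=[0,15,-2] → ·  [on edge]
  covered (7 px):
    · · · · · ·
    · · · · · ·
    · · · · · ·
    · · · · · ·
    · · · █ · ·
    · · · █ · ·
    · · · █ · ·
    · · · █ · ·
    · · · █ · ·
    · · · █ · ·
    · · · █ · ·
    · · · · · ·

Z-buffer (winner per pixel, '.' = empty):
  . . . . . .
  . . . . . .
  . . . . . .
  . 0 0 . . .
  . . 0 2 . .
  . . . 2 . .
  1 . . 2 0 .
  1 . . 2 . .
  1 . . 2 . .
  1 . . 2 . .
  . . . 2 . .
  . . . . . .

Result: 1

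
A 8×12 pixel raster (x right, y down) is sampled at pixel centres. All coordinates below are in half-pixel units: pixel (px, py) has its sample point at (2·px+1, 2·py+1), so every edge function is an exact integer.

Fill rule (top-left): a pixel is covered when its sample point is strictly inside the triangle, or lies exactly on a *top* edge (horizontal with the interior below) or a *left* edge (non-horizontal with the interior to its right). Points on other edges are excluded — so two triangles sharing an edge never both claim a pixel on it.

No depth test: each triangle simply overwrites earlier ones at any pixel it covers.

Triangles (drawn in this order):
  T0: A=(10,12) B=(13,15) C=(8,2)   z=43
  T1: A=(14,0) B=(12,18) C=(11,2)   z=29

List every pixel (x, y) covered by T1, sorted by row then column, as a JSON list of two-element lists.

T0:
  2·area = 24  (B↔C swapped to make it positive)
  edge (10, 12)→(8, 2): d=(-2,-10) top-left  bias=+0
  edge (8, 2)→(13, 15): d=(5,13) right/bottom  bias=-1
  edge (13, 15)→(10, 12): d=(-3,-3) top-left  bias=+0
    (0,1)@(1, 3): e=[-72,96,0] → ·  [on edge]
    (1,2)@(3, 5): e=[-56,80,0] → ·  [on edge]
    (4,2)@(9, 5): e=[4,2,18] → █
    (5,2)@(11, 5): e=[24,-24,24] → ·
    (2,3)@(5, 7): e=[-40,64,0] → ·  [on edge]
    (4,3)@(9, 7): e=[0,12,12] → █  [on edge]
    (5,3)@(11, 7): e=[20,-14,18] → ·
    (3,4)@(7, 9): e=[-24,48,0] → ·  [on edge]
    (4,4)@(9, 9): e=[-4,22,6] → ·
    (4,5)@(9, 11): e=[-8,32,0] → ·  [on edge]
    (5,5)@(11, 11): e=[12,6,6] → █
    (6,5)@(13, 11): e=[32,-20,12] → ·
    (5,6)@(11, 13): e=[8,16,0] → █  [on edge]
    (6,7)@(13, 15): e=[24,0,0] → ·  [on edge]
    (5,8)@(11, 17): e=[0,36,-12] → ·  [on edge]
    (7,8)@(15, 17): e=[40,-16,0] → ·  [on edge]
  covered (4 px):
    · · · · · · · ·
    · · · · · · · ·
    · · · · █ · · ·
    · · · · █ · · ·
    · · · · · · · ·
    · · · · · █ · ·
    · · · · · █ · ·
    · · · · · · · ·
    · · · · · · · ·
    · · · · · · · ·
    · · · · · · · ·
    · · · · · · · ·
T1:
  2·area = 50
  edge (14, 0)→(12, 18): d=(-2,18) right/bottom  bias=-1
  edge (12, 18)→(11, 2): d=(-1,-16) top-left  bias=+0
  edge (11, 2)→(14, 0): d=(3,-2) top-left  bias=+0
    (6,0)@(13, 1): e=[16,33,1] → █
    (7,0)@(15, 1): e=[-20,65,5] → ·
    (6,1)@(13, 3): e=[12,31,7] → █
    (7,1)@(15, 3): e=[-24,63,11] → ·
    (6,2)@(13, 5): e=[8,29,13] → █
    (7,2)@(15, 5): e=[-28,61,17] → ·
    (6,3)@(13, 7): e=[4,27,19] → █
    (7,3)@(15, 7): e=[-32,59,23] → ·
    (6,4)@(13, 9): e=[0,25,25] → ·  [on edge]
  covered (4 px):
    · · · · · · █ ·
    · · · · · · █ ·
    · · · · · · █ ·
    · · · · · · █ ·
    · · · · · · · ·
    · · · · · · · ·
    · · · · · · · ·
    · · · · · · · ·
    · · · · · · · ·
    · · · · · · · ·
    · · · · · · · ·
    · · · · · · · ·

Answer: [[6,0],[6,1],[6,2],[6,3]]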